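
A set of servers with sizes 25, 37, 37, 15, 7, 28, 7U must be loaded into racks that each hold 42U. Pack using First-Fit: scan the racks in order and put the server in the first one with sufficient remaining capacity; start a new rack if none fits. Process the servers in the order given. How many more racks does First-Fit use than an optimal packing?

First-Fit: [25,15] [37] [37] [7,28,7] → 4 racks.
Total size 156U; any packing needs at least ⌈156/42⌉ = 4 racks.
So 4 is already optimal.

0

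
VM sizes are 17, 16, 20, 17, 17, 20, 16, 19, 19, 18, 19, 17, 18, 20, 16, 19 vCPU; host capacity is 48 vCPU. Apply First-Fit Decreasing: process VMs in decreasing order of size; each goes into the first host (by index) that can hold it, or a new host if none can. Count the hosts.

Sorted descending: 20, 20, 20, 19, 19, 19, 19, 18, 18, 17, 17, 17, 17, 16, 16, 16.
host 1: place 20 vCPU, 28 vCPU left
host 1: place 20 vCPU, 8 vCPU left
host 2: place 20 vCPU, 28 vCPU left
host 2: place 19 vCPU, 9 vCPU left
host 3: place 19 vCPU, 29 vCPU left
host 3: place 19 vCPU, 10 vCPU left
host 4: place 19 vCPU, 29 vCPU left
host 4: place 18 vCPU, 11 vCPU left
host 5: place 18 vCPU, 30 vCPU left
host 5: place 17 vCPU, 13 vCPU left
host 6: place 17 vCPU, 31 vCPU left
host 6: place 17 vCPU, 14 vCPU left
host 7: place 17 vCPU, 31 vCPU left
host 7: place 16 vCPU, 15 vCPU left
host 8: place 16 vCPU, 32 vCPU left
host 8: place 16 vCPU, 16 vCPU left
Final hosts: [20,20] [20,19] [19,19] [19,18] [18,17] [17,17] [17,16] [16,16].

8 hosts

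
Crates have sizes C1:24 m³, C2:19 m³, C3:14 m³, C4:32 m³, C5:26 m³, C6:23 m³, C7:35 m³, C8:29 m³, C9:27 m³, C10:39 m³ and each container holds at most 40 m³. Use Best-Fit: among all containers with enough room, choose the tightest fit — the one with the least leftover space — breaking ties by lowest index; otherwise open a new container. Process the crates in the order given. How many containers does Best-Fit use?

Put C1 (24 m³) in container 1; 16 m³ remain.
Put C2 (19 m³) in container 2; 21 m³ remain.
Put C3 (14 m³) in container 1; 2 m³ remain.
Put C4 (32 m³) in container 3; 8 m³ remain.
Put C5 (26 m³) in container 4; 14 m³ remain.
Put C6 (23 m³) in container 5; 17 m³ remain.
Put C7 (35 m³) in container 6; 5 m³ remain.
Put C8 (29 m³) in container 7; 11 m³ remain.
Put C9 (27 m³) in container 8; 13 m³ remain.
Put C10 (39 m³) in container 9; 1 m³ remain.

9 containers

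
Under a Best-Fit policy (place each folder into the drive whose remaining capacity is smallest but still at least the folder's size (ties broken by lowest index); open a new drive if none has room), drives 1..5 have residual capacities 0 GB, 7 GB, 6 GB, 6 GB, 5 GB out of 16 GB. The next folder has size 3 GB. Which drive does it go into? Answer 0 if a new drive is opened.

Drives with room: drive 2 (7 GB), drive 3 (6 GB), drive 4 (6 GB), drive 5 (5 GB).
Tightest fit is drive 5 with 5 GB free.

5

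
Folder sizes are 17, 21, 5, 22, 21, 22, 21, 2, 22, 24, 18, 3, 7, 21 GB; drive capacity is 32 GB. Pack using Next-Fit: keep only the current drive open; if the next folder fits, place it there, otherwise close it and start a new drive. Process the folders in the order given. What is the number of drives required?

Put 17 GB in drive 1; 15 GB remain.
Put 21 GB in drive 2; 11 GB remain.
Put 5 GB in drive 2; 6 GB remain.
Put 22 GB in drive 3; 10 GB remain.
Put 21 GB in drive 4; 11 GB remain.
Put 22 GB in drive 5; 10 GB remain.
Put 21 GB in drive 6; 11 GB remain.
Put 2 GB in drive 6; 9 GB remain.
Put 22 GB in drive 7; 10 GB remain.
Put 24 GB in drive 8; 8 GB remain.
Put 18 GB in drive 9; 14 GB remain.
Put 3 GB in drive 9; 11 GB remain.
Put 7 GB in drive 9; 4 GB remain.
Put 21 GB in drive 10; 11 GB remain.
Final drives: [17] [21,5] [22] [21] [22] [21,2] [22] [24] [18,3,7] [21].

10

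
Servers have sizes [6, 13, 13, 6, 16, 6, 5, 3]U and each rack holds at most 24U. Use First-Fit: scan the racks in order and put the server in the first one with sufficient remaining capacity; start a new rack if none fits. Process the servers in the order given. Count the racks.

6U → rack 1 (remaining 18U)
13U → rack 1 (remaining 5U)
13U → rack 2 (remaining 11U)
6U → rack 2 (remaining 5U)
16U → rack 3 (remaining 8U)
6U → rack 3 (remaining 2U)
5U → rack 1 (remaining 0U)
3U → rack 2 (remaining 2U)
Final racks: [6,13,5] [13,6,3] [16,6].

3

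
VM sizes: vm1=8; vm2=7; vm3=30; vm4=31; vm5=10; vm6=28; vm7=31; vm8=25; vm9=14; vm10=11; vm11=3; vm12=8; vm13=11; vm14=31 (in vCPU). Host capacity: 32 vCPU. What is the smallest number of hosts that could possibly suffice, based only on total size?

Total size = 8 + 7 + 30 + 31 + 10 + 28 + 31 + 25 + 14 + 11 + 3 + 8 + 11 + 31 = 248 vCPU.
⌈248 / 32⌉ = 8.

8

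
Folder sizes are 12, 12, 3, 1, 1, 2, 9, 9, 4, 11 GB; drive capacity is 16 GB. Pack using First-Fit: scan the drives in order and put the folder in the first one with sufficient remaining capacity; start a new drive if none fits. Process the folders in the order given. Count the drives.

5

Put 12 GB in drive 1; 4 GB remain.
Put 12 GB in drive 2; 4 GB remain.
Put 3 GB in drive 1; 1 GB remain.
Put 1 GB in drive 1; 0 GB remain.
Put 1 GB in drive 2; 3 GB remain.
Put 2 GB in drive 2; 1 GB remain.
Put 9 GB in drive 3; 7 GB remain.
Put 9 GB in drive 4; 7 GB remain.
Put 4 GB in drive 3; 3 GB remain.
Put 11 GB in drive 5; 5 GB remain.
Final drives: [12,3,1] [12,1,2] [9,4] [9] [11].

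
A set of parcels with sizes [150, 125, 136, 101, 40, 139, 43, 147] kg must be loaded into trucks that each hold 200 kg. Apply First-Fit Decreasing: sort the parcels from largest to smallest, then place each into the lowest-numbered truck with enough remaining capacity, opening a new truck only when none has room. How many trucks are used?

6

Sorted descending: 150, 147, 139, 136, 125, 101, 43, 40.
truck 1: place 150 kg, 50 kg left
truck 2: place 147 kg, 53 kg left
truck 3: place 139 kg, 61 kg left
truck 4: place 136 kg, 64 kg left
truck 5: place 125 kg, 75 kg left
truck 6: place 101 kg, 99 kg left
truck 1: place 43 kg, 7 kg left
truck 2: place 40 kg, 13 kg left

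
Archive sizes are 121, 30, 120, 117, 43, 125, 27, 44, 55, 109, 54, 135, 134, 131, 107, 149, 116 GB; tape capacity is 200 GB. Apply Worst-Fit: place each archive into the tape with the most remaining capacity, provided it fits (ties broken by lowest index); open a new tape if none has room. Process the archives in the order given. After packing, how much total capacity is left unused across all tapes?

583

Put 121 GB in tape 1; 79 GB remain.
Put 30 GB in tape 1; 49 GB remain.
Put 120 GB in tape 2; 80 GB remain.
Put 117 GB in tape 3; 83 GB remain.
Put 43 GB in tape 3; 40 GB remain.
Put 125 GB in tape 4; 75 GB remain.
Put 27 GB in tape 2; 53 GB remain.
Put 44 GB in tape 4; 31 GB remain.
Put 55 GB in tape 5; 145 GB remain.
Put 109 GB in tape 5; 36 GB remain.
Put 54 GB in tape 6; 146 GB remain.
Put 135 GB in tape 6; 11 GB remain.
Put 134 GB in tape 7; 66 GB remain.
Put 131 GB in tape 8; 69 GB remain.
Put 107 GB in tape 9; 93 GB remain.
Put 149 GB in tape 10; 51 GB remain.
Put 116 GB in tape 11; 84 GB remain.
11 tapes × 200 GB = 2200 GB; used 1617 GB; unused 583 GB.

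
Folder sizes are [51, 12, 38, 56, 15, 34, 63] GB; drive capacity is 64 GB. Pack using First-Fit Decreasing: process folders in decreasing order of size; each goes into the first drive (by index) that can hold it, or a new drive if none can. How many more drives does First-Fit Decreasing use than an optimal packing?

0

First-Fit Decreasing: [63] [56] [51,12] [38,15] [34] → 5 drives.
Total size 269 GB; any packing needs at least ⌈269/64⌉ = 5 drives.
So 5 is already optimal.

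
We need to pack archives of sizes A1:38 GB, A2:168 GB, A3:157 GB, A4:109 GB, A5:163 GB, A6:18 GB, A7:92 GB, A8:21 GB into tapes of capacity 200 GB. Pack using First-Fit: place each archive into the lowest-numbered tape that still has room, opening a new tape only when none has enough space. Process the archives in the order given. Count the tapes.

5 tapes

A1 (38 GB) → tape 1 (remaining 162 GB)
A2 (168 GB) → tape 2 (remaining 32 GB)
A3 (157 GB) → tape 1 (remaining 5 GB)
A4 (109 GB) → tape 3 (remaining 91 GB)
A5 (163 GB) → tape 4 (remaining 37 GB)
A6 (18 GB) → tape 2 (remaining 14 GB)
A7 (92 GB) → tape 5 (remaining 108 GB)
A8 (21 GB) → tape 3 (remaining 70 GB)
Final tapes: [38,157] [168,18] [109,21] [163] [92].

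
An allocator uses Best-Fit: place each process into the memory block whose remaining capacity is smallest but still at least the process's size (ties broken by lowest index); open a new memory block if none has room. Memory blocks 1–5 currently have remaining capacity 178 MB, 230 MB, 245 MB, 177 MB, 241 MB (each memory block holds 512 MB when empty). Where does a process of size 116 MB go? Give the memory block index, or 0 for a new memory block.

4

Memory blocks with room: memory block 1 (178 MB), memory block 2 (230 MB), memory block 3 (245 MB), memory block 4 (177 MB), memory block 5 (241 MB).
Tightest fit is memory block 4 with 177 MB free.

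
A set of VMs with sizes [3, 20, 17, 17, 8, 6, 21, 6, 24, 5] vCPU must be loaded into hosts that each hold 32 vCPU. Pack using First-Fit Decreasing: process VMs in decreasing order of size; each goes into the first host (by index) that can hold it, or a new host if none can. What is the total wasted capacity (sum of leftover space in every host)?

33

Sorted descending: 24, 21, 20, 17, 17, 8, 6, 6, 5, 3.
24 vCPU → host 1 (remaining 8 vCPU)
21 vCPU → host 2 (remaining 11 vCPU)
20 vCPU → host 3 (remaining 12 vCPU)
17 vCPU → host 4 (remaining 15 vCPU)
17 vCPU → host 5 (remaining 15 vCPU)
8 vCPU → host 1 (remaining 0 vCPU)
6 vCPU → host 2 (remaining 5 vCPU)
6 vCPU → host 3 (remaining 6 vCPU)
5 vCPU → host 2 (remaining 0 vCPU)
3 vCPU → host 3 (remaining 3 vCPU)
5 hosts × 32 vCPU = 160 vCPU; used 127 vCPU; unused 33 vCPU.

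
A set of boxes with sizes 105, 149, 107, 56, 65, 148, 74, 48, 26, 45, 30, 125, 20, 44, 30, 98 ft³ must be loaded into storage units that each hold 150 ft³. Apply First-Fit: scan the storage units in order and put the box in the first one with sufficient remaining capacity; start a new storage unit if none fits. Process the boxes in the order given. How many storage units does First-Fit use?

105 ft³ → storage unit 1 (remaining 45 ft³)
149 ft³ → storage unit 2 (remaining 1 ft³)
107 ft³ → storage unit 3 (remaining 43 ft³)
56 ft³ → storage unit 4 (remaining 94 ft³)
65 ft³ → storage unit 4 (remaining 29 ft³)
148 ft³ → storage unit 5 (remaining 2 ft³)
74 ft³ → storage unit 6 (remaining 76 ft³)
48 ft³ → storage unit 6 (remaining 28 ft³)
26 ft³ → storage unit 1 (remaining 19 ft³)
45 ft³ → storage unit 7 (remaining 105 ft³)
30 ft³ → storage unit 3 (remaining 13 ft³)
125 ft³ → storage unit 8 (remaining 25 ft³)
20 ft³ → storage unit 4 (remaining 9 ft³)
44 ft³ → storage unit 7 (remaining 61 ft³)
30 ft³ → storage unit 7 (remaining 31 ft³)
98 ft³ → storage unit 9 (remaining 52 ft³)

9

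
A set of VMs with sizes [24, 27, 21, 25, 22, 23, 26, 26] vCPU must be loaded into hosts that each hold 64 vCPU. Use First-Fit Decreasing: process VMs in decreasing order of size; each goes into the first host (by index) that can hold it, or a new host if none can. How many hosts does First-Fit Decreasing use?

Sorted descending: 27, 26, 26, 25, 24, 23, 22, 21.
host 1: place 27 vCPU, 37 vCPU left
host 1: place 26 vCPU, 11 vCPU left
host 2: place 26 vCPU, 38 vCPU left
host 2: place 25 vCPU, 13 vCPU left
host 3: place 24 vCPU, 40 vCPU left
host 3: place 23 vCPU, 17 vCPU left
host 4: place 22 vCPU, 42 vCPU left
host 4: place 21 vCPU, 21 vCPU left

4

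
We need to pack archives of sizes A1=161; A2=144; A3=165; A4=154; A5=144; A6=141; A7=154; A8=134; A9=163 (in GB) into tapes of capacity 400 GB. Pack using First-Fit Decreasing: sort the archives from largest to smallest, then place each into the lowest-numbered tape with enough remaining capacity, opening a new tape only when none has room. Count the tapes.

5

Sorted descending: 165, 163, 161, 154, 154, 144, 144, 141, 134.
tape 1: place 165 GB, 235 GB left
tape 1: place 163 GB, 72 GB left
tape 2: place 161 GB, 239 GB left
tape 2: place 154 GB, 85 GB left
tape 3: place 154 GB, 246 GB left
tape 3: place 144 GB, 102 GB left
tape 4: place 144 GB, 256 GB left
tape 4: place 141 GB, 115 GB left
tape 5: place 134 GB, 266 GB left
Final tapes: [165,163] [161,154] [154,144] [144,141] [134].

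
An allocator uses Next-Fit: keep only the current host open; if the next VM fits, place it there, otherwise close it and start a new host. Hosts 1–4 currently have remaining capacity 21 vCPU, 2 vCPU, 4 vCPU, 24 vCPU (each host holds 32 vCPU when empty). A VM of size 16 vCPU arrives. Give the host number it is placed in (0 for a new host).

4

Next-Fit only looks at host 4, which has 24 vCPU free.
16 vCPU fits there.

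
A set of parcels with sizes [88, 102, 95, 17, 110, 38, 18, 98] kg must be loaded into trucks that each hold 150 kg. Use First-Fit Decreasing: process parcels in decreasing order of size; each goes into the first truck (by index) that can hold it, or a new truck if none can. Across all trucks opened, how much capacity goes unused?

184

Sorted descending: 110, 102, 98, 95, 88, 38, 18, 17.
110 kg → truck 1 (remaining 40 kg)
102 kg → truck 2 (remaining 48 kg)
98 kg → truck 3 (remaining 52 kg)
95 kg → truck 4 (remaining 55 kg)
88 kg → truck 5 (remaining 62 kg)
38 kg → truck 1 (remaining 2 kg)
18 kg → truck 2 (remaining 30 kg)
17 kg → truck 2 (remaining 13 kg)
5 trucks × 150 kg = 750 kg; used 566 kg; unused 184 kg.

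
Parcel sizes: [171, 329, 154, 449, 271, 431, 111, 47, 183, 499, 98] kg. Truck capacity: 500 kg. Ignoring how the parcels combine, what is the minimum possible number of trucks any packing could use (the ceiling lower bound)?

6 trucks

Total size = 171 + 329 + 154 + 449 + 271 + 431 + 111 + 47 + 183 + 499 + 98 = 2743 kg.
⌈2743 / 500⌉ = 6.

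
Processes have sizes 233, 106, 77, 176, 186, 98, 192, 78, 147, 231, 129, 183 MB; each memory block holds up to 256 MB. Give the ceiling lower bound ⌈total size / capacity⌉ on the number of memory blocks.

8

Total size = 233 + 106 + 77 + 176 + 186 + 98 + 192 + 78 + 147 + 231 + 129 + 183 = 1836 MB.
⌈1836 / 256⌉ = 8.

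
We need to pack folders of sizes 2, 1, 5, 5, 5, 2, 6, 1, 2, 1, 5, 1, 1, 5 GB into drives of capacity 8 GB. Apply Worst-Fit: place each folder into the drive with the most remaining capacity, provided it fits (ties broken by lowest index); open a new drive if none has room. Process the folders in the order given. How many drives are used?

6

drive 1: place 2 GB, 6 GB left
drive 1: place 1 GB, 5 GB left
drive 1: place 5 GB, 0 GB left
drive 2: place 5 GB, 3 GB left
drive 3: place 5 GB, 3 GB left
drive 2: place 2 GB, 1 GB left
drive 4: place 6 GB, 2 GB left
drive 3: place 1 GB, 2 GB left
drive 3: place 2 GB, 0 GB left
drive 4: place 1 GB, 1 GB left
drive 5: place 5 GB, 3 GB left
drive 5: place 1 GB, 2 GB left
drive 5: place 1 GB, 1 GB left
drive 6: place 5 GB, 3 GB left
Final drives: [2,1,5] [5,2] [5,1,2] [6,1] [5,1,1] [5].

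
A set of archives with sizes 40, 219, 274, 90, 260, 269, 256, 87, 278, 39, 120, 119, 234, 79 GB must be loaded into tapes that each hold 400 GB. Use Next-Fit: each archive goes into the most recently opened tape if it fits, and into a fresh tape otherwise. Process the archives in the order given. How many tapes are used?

tape 1: place 40 GB, 360 GB left
tape 1: place 219 GB, 141 GB left
tape 2: place 274 GB, 126 GB left
tape 2: place 90 GB, 36 GB left
tape 3: place 260 GB, 140 GB left
tape 4: place 269 GB, 131 GB left
tape 5: place 256 GB, 144 GB left
tape 5: place 87 GB, 57 GB left
tape 6: place 278 GB, 122 GB left
tape 6: place 39 GB, 83 GB left
tape 7: place 120 GB, 280 GB left
tape 7: place 119 GB, 161 GB left
tape 8: place 234 GB, 166 GB left
tape 8: place 79 GB, 87 GB left

8 tapes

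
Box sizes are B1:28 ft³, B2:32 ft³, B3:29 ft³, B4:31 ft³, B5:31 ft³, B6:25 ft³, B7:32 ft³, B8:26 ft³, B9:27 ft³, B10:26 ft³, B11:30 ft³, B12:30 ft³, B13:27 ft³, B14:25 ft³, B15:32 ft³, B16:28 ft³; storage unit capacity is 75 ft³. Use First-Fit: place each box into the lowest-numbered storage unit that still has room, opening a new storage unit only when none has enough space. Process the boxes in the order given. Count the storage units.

B1 (28 ft³) → storage unit 1 (remaining 47 ft³)
B2 (32 ft³) → storage unit 1 (remaining 15 ft³)
B3 (29 ft³) → storage unit 2 (remaining 46 ft³)
B4 (31 ft³) → storage unit 2 (remaining 15 ft³)
B5 (31 ft³) → storage unit 3 (remaining 44 ft³)
B6 (25 ft³) → storage unit 3 (remaining 19 ft³)
B7 (32 ft³) → storage unit 4 (remaining 43 ft³)
B8 (26 ft³) → storage unit 4 (remaining 17 ft³)
B9 (27 ft³) → storage unit 5 (remaining 48 ft³)
B10 (26 ft³) → storage unit 5 (remaining 22 ft³)
B11 (30 ft³) → storage unit 6 (remaining 45 ft³)
B12 (30 ft³) → storage unit 6 (remaining 15 ft³)
B13 (27 ft³) → storage unit 7 (remaining 48 ft³)
B14 (25 ft³) → storage unit 7 (remaining 23 ft³)
B15 (32 ft³) → storage unit 8 (remaining 43 ft³)
B16 (28 ft³) → storage unit 8 (remaining 15 ft³)
Final storage units: [28,32] [29,31] [31,25] [32,26] [27,26] [30,30] [27,25] [32,28].

8 storage units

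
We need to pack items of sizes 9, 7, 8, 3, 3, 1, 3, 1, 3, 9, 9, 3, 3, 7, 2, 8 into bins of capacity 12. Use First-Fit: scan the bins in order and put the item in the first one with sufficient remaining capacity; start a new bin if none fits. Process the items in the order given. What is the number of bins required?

Put 9 in bin 1; 3 remain.
Put 7 in bin 2; 5 remain.
Put 8 in bin 3; 4 remain.
Put 3 in bin 1; 0 remain.
Put 3 in bin 2; 2 remain.
Put 1 in bin 2; 1 remain.
Put 3 in bin 3; 1 remain.
Put 1 in bin 2; 0 remain.
Put 3 in bin 4; 9 remain.
Put 9 in bin 4; 0 remain.
Put 9 in bin 5; 3 remain.
Put 3 in bin 5; 0 remain.
Put 3 in bin 6; 9 remain.
Put 7 in bin 6; 2 remain.
Put 2 in bin 6; 0 remain.
Put 8 in bin 7; 4 remain.
Final bins: [9,3] [7,3,1,1] [8,3] [3,9] [9,3] [3,7,2] [8].

7 bins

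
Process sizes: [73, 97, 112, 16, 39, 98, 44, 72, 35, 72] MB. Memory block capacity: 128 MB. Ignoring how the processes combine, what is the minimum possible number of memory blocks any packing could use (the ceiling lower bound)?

6 memory blocks

Total size = 73 + 97 + 112 + 16 + 39 + 98 + 44 + 72 + 35 + 72 = 658 MB.
⌈658 / 128⌉ = 6.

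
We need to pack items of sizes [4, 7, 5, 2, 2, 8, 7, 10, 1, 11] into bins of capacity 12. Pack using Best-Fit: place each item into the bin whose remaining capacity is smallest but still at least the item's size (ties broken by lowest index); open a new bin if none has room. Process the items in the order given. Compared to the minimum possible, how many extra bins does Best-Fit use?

1

Best-Fit: [4,7,1] [5,2,2] [8] [7] [10] [11] → 6 bins.
Total size 57; any packing needs at least ⌈57/12⌉ = 5 bins.
An optimal packing achieves that bound: [11,1] [10,2] [8,4] [7,5] [7,2] → 5 bins.
Excess: 6 − 5 = 1.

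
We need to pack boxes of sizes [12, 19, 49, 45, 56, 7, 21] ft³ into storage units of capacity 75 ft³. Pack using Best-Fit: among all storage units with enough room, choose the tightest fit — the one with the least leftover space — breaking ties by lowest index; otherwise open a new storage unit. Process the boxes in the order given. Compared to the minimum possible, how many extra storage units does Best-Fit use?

1

Best-Fit: [12,19] [49,21] [45] [56,7] → 4 storage units.
Total size 209 ft³; any packing needs at least ⌈209/75⌉ = 3 storage units.
An optimal packing achieves that bound: [56,19] [49,21] [45,12,7] → 3 storage units.
Excess: 4 − 3 = 1.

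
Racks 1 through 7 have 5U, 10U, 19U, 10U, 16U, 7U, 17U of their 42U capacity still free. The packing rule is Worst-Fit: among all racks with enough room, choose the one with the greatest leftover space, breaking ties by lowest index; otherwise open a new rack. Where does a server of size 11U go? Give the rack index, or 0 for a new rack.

3

Racks with room: rack 3 (19U), rack 5 (16U), rack 7 (17U).
Most room is rack 3 with 19U free.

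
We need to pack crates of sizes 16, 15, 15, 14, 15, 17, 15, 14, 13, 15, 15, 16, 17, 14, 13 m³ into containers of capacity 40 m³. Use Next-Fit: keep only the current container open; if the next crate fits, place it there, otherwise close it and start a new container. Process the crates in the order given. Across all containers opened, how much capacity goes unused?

96

16 m³ → container 1 (remaining 24 m³)
15 m³ → container 1 (remaining 9 m³)
15 m³ → container 2 (remaining 25 m³)
14 m³ → container 2 (remaining 11 m³)
15 m³ → container 3 (remaining 25 m³)
17 m³ → container 3 (remaining 8 m³)
15 m³ → container 4 (remaining 25 m³)
14 m³ → container 4 (remaining 11 m³)
13 m³ → container 5 (remaining 27 m³)
15 m³ → container 5 (remaining 12 m³)
15 m³ → container 6 (remaining 25 m³)
16 m³ → container 6 (remaining 9 m³)
17 m³ → container 7 (remaining 23 m³)
14 m³ → container 7 (remaining 9 m³)
13 m³ → container 8 (remaining 27 m³)
8 containers × 40 m³ = 320 m³; used 224 m³; unused 96 m³.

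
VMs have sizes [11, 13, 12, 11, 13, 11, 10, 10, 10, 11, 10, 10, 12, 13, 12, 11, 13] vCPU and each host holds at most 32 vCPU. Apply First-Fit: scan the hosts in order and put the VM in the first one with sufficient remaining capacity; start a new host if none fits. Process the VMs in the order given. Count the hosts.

host 1: place 11 vCPU, 21 vCPU left
host 1: place 13 vCPU, 8 vCPU left
host 2: place 12 vCPU, 20 vCPU left
host 2: place 11 vCPU, 9 vCPU left
host 3: place 13 vCPU, 19 vCPU left
host 3: place 11 vCPU, 8 vCPU left
host 4: place 10 vCPU, 22 vCPU left
host 4: place 10 vCPU, 12 vCPU left
host 4: place 10 vCPU, 2 vCPU left
host 5: place 11 vCPU, 21 vCPU left
host 5: place 10 vCPU, 11 vCPU left
host 5: place 10 vCPU, 1 vCPU left
host 6: place 12 vCPU, 20 vCPU left
host 6: place 13 vCPU, 7 vCPU left
host 7: place 12 vCPU, 20 vCPU left
host 7: place 11 vCPU, 9 vCPU left
host 8: place 13 vCPU, 19 vCPU left

8 hosts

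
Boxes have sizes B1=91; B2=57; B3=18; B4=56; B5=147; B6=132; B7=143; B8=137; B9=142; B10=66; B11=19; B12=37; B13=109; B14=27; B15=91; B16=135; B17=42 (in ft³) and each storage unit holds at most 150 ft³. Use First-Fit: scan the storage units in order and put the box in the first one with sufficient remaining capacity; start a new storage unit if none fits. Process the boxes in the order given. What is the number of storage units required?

11 storage units

storage unit 1: place B1 (91 ft³), 59 ft³ left
storage unit 1: place B2 (57 ft³), 2 ft³ left
storage unit 2: place B3 (18 ft³), 132 ft³ left
storage unit 2: place B4 (56 ft³), 76 ft³ left
storage unit 3: place B5 (147 ft³), 3 ft³ left
storage unit 4: place B6 (132 ft³), 18 ft³ left
storage unit 5: place B7 (143 ft³), 7 ft³ left
storage unit 6: place B8 (137 ft³), 13 ft³ left
storage unit 7: place B9 (142 ft³), 8 ft³ left
storage unit 2: place B10 (66 ft³), 10 ft³ left
storage unit 8: place B11 (19 ft³), 131 ft³ left
storage unit 8: place B12 (37 ft³), 94 ft³ left
storage unit 9: place B13 (109 ft³), 41 ft³ left
storage unit 8: place B14 (27 ft³), 67 ft³ left
storage unit 10: place B15 (91 ft³), 59 ft³ left
storage unit 11: place B16 (135 ft³), 15 ft³ left
storage unit 8: place B17 (42 ft³), 25 ft³ left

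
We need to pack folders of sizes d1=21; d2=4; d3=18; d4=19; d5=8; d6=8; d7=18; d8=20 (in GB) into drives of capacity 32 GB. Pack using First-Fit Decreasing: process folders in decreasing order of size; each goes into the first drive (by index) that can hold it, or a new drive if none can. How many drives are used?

Sorted descending: 21, 20, 19, 18, 18, 8, 8, 4.
Put 21 GB in drive 1; 11 GB remain.
Put 20 GB in drive 2; 12 GB remain.
Put 19 GB in drive 3; 13 GB remain.
Put 18 GB in drive 4; 14 GB remain.
Put 18 GB in drive 5; 14 GB remain.
Put 8 GB in drive 1; 3 GB remain.
Put 8 GB in drive 2; 4 GB remain.
Put 4 GB in drive 2; 0 GB remain.

5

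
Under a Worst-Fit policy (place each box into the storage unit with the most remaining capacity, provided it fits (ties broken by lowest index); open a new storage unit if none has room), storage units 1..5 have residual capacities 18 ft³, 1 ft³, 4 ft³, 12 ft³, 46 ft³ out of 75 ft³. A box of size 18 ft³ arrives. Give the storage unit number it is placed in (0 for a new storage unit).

Storage units with room: storage unit 1 (18 ft³), storage unit 5 (46 ft³).
Most room is storage unit 5 with 46 ft³ free.

5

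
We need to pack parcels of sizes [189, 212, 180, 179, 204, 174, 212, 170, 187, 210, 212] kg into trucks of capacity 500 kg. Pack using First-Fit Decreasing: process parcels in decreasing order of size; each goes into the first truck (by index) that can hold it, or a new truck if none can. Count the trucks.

Sorted descending: 212, 212, 212, 210, 204, 189, 187, 180, 179, 174, 170.
truck 1: place 212 kg, 288 kg left
truck 1: place 212 kg, 76 kg left
truck 2: place 212 kg, 288 kg left
truck 2: place 210 kg, 78 kg left
truck 3: place 204 kg, 296 kg left
truck 3: place 189 kg, 107 kg left
truck 4: place 187 kg, 313 kg left
truck 4: place 180 kg, 133 kg left
truck 5: place 179 kg, 321 kg left
truck 5: place 174 kg, 147 kg left
truck 6: place 170 kg, 330 kg left

6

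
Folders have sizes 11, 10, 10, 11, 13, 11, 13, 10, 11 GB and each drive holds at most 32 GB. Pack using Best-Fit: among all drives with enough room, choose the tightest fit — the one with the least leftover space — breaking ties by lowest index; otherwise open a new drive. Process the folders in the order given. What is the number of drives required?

11 GB → drive 1 (remaining 21 GB)
10 GB → drive 1 (remaining 11 GB)
10 GB → drive 1 (remaining 1 GB)
11 GB → drive 2 (remaining 21 GB)
13 GB → drive 2 (remaining 8 GB)
11 GB → drive 3 (remaining 21 GB)
13 GB → drive 3 (remaining 8 GB)
10 GB → drive 4 (remaining 22 GB)
11 GB → drive 4 (remaining 11 GB)

4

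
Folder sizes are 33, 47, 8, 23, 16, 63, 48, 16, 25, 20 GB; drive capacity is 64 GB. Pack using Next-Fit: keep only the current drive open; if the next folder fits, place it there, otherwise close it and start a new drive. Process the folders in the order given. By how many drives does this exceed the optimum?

1

Next-Fit: [33] [47,8] [23,16] [63] [48,16] [25,20] → 6 drives.
Total size 299 GB; any packing needs at least ⌈299/64⌉ = 5 drives.
An optimal packing achieves that bound: [63] [48,16] [47,16] [33,25] [23,20,8] → 5 drives.
Excess: 6 − 5 = 1.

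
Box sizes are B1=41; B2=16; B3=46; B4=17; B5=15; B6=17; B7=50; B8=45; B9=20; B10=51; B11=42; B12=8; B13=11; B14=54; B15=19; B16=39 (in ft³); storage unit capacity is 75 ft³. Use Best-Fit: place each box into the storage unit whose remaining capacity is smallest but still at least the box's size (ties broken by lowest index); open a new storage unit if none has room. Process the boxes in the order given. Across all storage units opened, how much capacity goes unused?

109

storage unit 1: place B1 (41 ft³), 34 ft³ left
storage unit 1: place B2 (16 ft³), 18 ft³ left
storage unit 2: place B3 (46 ft³), 29 ft³ left
storage unit 1: place B4 (17 ft³), 1 ft³ left
storage unit 2: place B5 (15 ft³), 14 ft³ left
storage unit 3: place B6 (17 ft³), 58 ft³ left
storage unit 3: place B7 (50 ft³), 8 ft³ left
storage unit 4: place B8 (45 ft³), 30 ft³ left
storage unit 4: place B9 (20 ft³), 10 ft³ left
storage unit 5: place B10 (51 ft³), 24 ft³ left
storage unit 6: place B11 (42 ft³), 33 ft³ left
storage unit 3: place B12 (8 ft³), 0 ft³ left
storage unit 2: place B13 (11 ft³), 3 ft³ left
storage unit 7: place B14 (54 ft³), 21 ft³ left
storage unit 7: place B15 (19 ft³), 2 ft³ left
storage unit 8: place B16 (39 ft³), 36 ft³ left
8 storage units × 75 ft³ = 600 ft³; used 491 ft³; unused 109 ft³.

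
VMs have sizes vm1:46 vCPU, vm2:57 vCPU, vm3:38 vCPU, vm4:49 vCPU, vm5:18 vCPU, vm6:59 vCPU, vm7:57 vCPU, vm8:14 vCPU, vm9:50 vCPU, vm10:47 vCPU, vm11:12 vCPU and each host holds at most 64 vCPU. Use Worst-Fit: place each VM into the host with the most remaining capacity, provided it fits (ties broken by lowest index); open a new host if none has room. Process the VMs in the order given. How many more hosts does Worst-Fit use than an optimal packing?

Worst-Fit: [46,14] [57] [38,18] [49] [59] [57] [50] [47,12] → 8 hosts.
8 VMs exceed 32 vCPU (half the capacity), and no two of those can share a host, so at least 8 hosts are needed.
So 8 is already optimal.

0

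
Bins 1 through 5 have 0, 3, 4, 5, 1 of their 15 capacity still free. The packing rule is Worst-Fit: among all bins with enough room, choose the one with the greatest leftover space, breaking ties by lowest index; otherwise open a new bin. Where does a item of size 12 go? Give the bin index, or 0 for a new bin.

No bin has ≥ 12 free, so a new bin is opened.

0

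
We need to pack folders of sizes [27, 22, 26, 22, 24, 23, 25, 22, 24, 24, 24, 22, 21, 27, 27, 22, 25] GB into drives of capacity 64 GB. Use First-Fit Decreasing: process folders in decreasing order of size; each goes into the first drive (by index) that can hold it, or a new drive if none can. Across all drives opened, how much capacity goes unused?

169

Sorted descending: 27, 27, 27, 26, 25, 25, 24, 24, 24, 24, 23, 22, 22, 22, 22, 22, 21.
drive 1: place 27 GB, 37 GB left
drive 1: place 27 GB, 10 GB left
drive 2: place 27 GB, 37 GB left
drive 2: place 26 GB, 11 GB left
drive 3: place 25 GB, 39 GB left
drive 3: place 25 GB, 14 GB left
drive 4: place 24 GB, 40 GB left
drive 4: place 24 GB, 16 GB left
drive 5: place 24 GB, 40 GB left
drive 5: place 24 GB, 16 GB left
drive 6: place 23 GB, 41 GB left
drive 6: place 22 GB, 19 GB left
drive 7: place 22 GB, 42 GB left
drive 7: place 22 GB, 20 GB left
drive 8: place 22 GB, 42 GB left
drive 8: place 22 GB, 20 GB left
drive 9: place 21 GB, 43 GB left
9 drives × 64 GB = 576 GB; used 407 GB; unused 169 GB.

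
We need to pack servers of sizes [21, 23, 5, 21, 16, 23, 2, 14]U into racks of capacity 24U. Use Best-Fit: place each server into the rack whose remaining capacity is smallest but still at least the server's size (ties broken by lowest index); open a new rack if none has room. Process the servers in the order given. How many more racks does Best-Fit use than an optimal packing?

0

Best-Fit: [21,2] [23] [5,16] [21] [23] [14] → 6 racks.
Total size 125U; any packing needs at least ⌈125/24⌉ = 6 racks.
So 6 is already optimal.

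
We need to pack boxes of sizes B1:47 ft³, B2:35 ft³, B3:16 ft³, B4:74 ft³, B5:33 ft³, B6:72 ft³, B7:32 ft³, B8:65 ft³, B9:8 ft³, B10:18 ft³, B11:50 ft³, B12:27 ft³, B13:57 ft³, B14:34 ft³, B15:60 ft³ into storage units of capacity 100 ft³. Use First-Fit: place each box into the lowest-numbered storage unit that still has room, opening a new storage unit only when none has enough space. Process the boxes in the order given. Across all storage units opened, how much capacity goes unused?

172

Put B1 (47 ft³) in storage unit 1; 53 ft³ remain.
Put B2 (35 ft³) in storage unit 1; 18 ft³ remain.
Put B3 (16 ft³) in storage unit 1; 2 ft³ remain.
Put B4 (74 ft³) in storage unit 2; 26 ft³ remain.
Put B5 (33 ft³) in storage unit 3; 67 ft³ remain.
Put B6 (72 ft³) in storage unit 4; 28 ft³ remain.
Put B7 (32 ft³) in storage unit 3; 35 ft³ remain.
Put B8 (65 ft³) in storage unit 5; 35 ft³ remain.
Put B9 (8 ft³) in storage unit 2; 18 ft³ remain.
Put B10 (18 ft³) in storage unit 2; 0 ft³ remain.
Put B11 (50 ft³) in storage unit 6; 50 ft³ remain.
Put B12 (27 ft³) in storage unit 3; 8 ft³ remain.
Put B13 (57 ft³) in storage unit 7; 43 ft³ remain.
Put B14 (34 ft³) in storage unit 5; 1 ft³ remain.
Put B15 (60 ft³) in storage unit 8; 40 ft³ remain.
8 storage units × 100 ft³ = 800 ft³; used 628 ft³; unused 172 ft³.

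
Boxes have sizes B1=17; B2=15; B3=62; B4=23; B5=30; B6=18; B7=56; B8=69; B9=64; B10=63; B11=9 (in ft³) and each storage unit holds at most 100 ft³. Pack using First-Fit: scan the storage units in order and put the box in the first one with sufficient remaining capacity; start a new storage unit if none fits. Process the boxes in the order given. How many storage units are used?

6

B1 (17 ft³) → storage unit 1 (remaining 83 ft³)
B2 (15 ft³) → storage unit 1 (remaining 68 ft³)
B3 (62 ft³) → storage unit 1 (remaining 6 ft³)
B4 (23 ft³) → storage unit 2 (remaining 77 ft³)
B5 (30 ft³) → storage unit 2 (remaining 47 ft³)
B6 (18 ft³) → storage unit 2 (remaining 29 ft³)
B7 (56 ft³) → storage unit 3 (remaining 44 ft³)
B8 (69 ft³) → storage unit 4 (remaining 31 ft³)
B9 (64 ft³) → storage unit 5 (remaining 36 ft³)
B10 (63 ft³) → storage unit 6 (remaining 37 ft³)
B11 (9 ft³) → storage unit 2 (remaining 20 ft³)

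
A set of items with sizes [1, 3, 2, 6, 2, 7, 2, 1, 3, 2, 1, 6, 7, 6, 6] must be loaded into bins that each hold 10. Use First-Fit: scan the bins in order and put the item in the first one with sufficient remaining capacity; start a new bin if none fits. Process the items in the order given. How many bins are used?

7 bins

1 → bin 1 (remaining 9)
3 → bin 1 (remaining 6)
2 → bin 1 (remaining 4)
6 → bin 2 (remaining 4)
2 → bin 1 (remaining 2)
7 → bin 3 (remaining 3)
2 → bin 1 (remaining 0)
1 → bin 2 (remaining 3)
3 → bin 2 (remaining 0)
2 → bin 3 (remaining 1)
1 → bin 3 (remaining 0)
6 → bin 4 (remaining 4)
7 → bin 5 (remaining 3)
6 → bin 6 (remaining 4)
6 → bin 7 (remaining 4)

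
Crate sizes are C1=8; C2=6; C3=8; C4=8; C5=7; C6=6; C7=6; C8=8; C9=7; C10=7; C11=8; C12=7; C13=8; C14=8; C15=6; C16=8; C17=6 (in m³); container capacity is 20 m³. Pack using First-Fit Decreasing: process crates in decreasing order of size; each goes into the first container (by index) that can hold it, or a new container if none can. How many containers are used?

Sorted descending: 8, 8, 8, 8, 8, 8, 8, 8, 7, 7, 7, 7, 6, 6, 6, 6, 6.
Put 8 m³ in container 1; 12 m³ remain.
Put 8 m³ in container 1; 4 m³ remain.
Put 8 m³ in container 2; 12 m³ remain.
Put 8 m³ in container 2; 4 m³ remain.
Put 8 m³ in container 3; 12 m³ remain.
Put 8 m³ in container 3; 4 m³ remain.
Put 8 m³ in container 4; 12 m³ remain.
Put 8 m³ in container 4; 4 m³ remain.
Put 7 m³ in container 5; 13 m³ remain.
Put 7 m³ in container 5; 6 m³ remain.
Put 7 m³ in container 6; 13 m³ remain.
Put 7 m³ in container 6; 6 m³ remain.
Put 6 m³ in container 5; 0 m³ remain.
Put 6 m³ in container 6; 0 m³ remain.
Put 6 m³ in container 7; 14 m³ remain.
Put 6 m³ in container 7; 8 m³ remain.
Put 6 m³ in container 7; 2 m³ remain.

7 containers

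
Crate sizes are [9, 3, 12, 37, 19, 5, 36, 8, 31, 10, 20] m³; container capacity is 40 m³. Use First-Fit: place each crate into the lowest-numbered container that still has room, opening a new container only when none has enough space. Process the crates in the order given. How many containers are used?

Put 9 m³ in container 1; 31 m³ remain.
Put 3 m³ in container 1; 28 m³ remain.
Put 12 m³ in container 1; 16 m³ remain.
Put 37 m³ in container 2; 3 m³ remain.
Put 19 m³ in container 3; 21 m³ remain.
Put 5 m³ in container 1; 11 m³ remain.
Put 36 m³ in container 4; 4 m³ remain.
Put 8 m³ in container 1; 3 m³ remain.
Put 31 m³ in container 5; 9 m³ remain.
Put 10 m³ in container 3; 11 m³ remain.
Put 20 m³ in container 6; 20 m³ remain.

6 containers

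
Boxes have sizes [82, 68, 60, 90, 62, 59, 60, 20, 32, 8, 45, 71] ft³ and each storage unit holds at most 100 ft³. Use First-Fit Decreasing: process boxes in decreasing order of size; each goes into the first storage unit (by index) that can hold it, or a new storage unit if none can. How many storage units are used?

Sorted descending: 90, 82, 71, 68, 62, 60, 60, 59, 45, 32, 20, 8.
90 ft³ → storage unit 1 (remaining 10 ft³)
82 ft³ → storage unit 2 (remaining 18 ft³)
71 ft³ → storage unit 3 (remaining 29 ft³)
68 ft³ → storage unit 4 (remaining 32 ft³)
62 ft³ → storage unit 5 (remaining 38 ft³)
60 ft³ → storage unit 6 (remaining 40 ft³)
60 ft³ → storage unit 7 (remaining 40 ft³)
59 ft³ → storage unit 8 (remaining 41 ft³)
45 ft³ → storage unit 9 (remaining 55 ft³)
32 ft³ → storage unit 4 (remaining 0 ft³)
20 ft³ → storage unit 3 (remaining 9 ft³)
8 ft³ → storage unit 1 (remaining 2 ft³)
Final storage units: [90,8] [82] [71,20] [68,32] [62] [60] [60] [59] [45].

9 storage units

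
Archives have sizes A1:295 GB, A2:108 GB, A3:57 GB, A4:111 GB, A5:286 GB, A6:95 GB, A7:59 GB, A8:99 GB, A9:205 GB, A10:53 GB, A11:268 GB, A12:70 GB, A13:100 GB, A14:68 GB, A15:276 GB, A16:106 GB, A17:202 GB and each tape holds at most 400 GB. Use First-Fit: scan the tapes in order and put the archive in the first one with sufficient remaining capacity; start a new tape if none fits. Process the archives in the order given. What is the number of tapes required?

7 tapes

Put A1 (295 GB) in tape 1; 105 GB remain.
Put A2 (108 GB) in tape 2; 292 GB remain.
Put A3 (57 GB) in tape 1; 48 GB remain.
Put A4 (111 GB) in tape 2; 181 GB remain.
Put A5 (286 GB) in tape 3; 114 GB remain.
Put A6 (95 GB) in tape 2; 86 GB remain.
Put A7 (59 GB) in tape 2; 27 GB remain.
Put A8 (99 GB) in tape 3; 15 GB remain.
Put A9 (205 GB) in tape 4; 195 GB remain.
Put A10 (53 GB) in tape 4; 142 GB remain.
Put A11 (268 GB) in tape 5; 132 GB remain.
Put A12 (70 GB) in tape 4; 72 GB remain.
Put A13 (100 GB) in tape 5; 32 GB remain.
Put A14 (68 GB) in tape 4; 4 GB remain.
Put A15 (276 GB) in tape 6; 124 GB remain.
Put A16 (106 GB) in tape 6; 18 GB remain.
Put A17 (202 GB) in tape 7; 198 GB remain.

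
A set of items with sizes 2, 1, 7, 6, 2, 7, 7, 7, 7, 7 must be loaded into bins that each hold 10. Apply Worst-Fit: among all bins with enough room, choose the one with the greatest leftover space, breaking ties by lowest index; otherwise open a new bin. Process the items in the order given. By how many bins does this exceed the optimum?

0

Worst-Fit: [2,1,7] [6,2] [7] [7] [7] [7] [7] → 7 bins.
7 items exceed 5 (half the capacity), and no two of those can share a bin, so at least 7 bins are needed.
So 7 is already optimal.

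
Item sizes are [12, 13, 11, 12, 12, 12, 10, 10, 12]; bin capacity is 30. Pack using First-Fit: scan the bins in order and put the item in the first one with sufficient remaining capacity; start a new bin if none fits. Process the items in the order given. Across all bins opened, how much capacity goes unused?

bin 1: place 12, 18 left
bin 1: place 13, 5 left
bin 2: place 11, 19 left
bin 2: place 12, 7 left
bin 3: place 12, 18 left
bin 3: place 12, 6 left
bin 4: place 10, 20 left
bin 4: place 10, 10 left
bin 5: place 12, 18 left
5 bins × 30 = 150; used 104; unused 46.

46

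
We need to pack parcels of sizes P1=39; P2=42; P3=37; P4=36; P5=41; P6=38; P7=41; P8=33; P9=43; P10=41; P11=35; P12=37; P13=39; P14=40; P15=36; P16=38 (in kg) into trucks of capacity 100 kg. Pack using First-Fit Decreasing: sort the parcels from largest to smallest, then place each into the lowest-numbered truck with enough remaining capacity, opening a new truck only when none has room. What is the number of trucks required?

8

Sorted descending: 43, 42, 41, 41, 41, 40, 39, 39, 38, 38, 37, 37, 36, 36, 35, 33.
truck 1: place 43 kg, 57 kg left
truck 1: place 42 kg, 15 kg left
truck 2: place 41 kg, 59 kg left
truck 2: place 41 kg, 18 kg left
truck 3: place 41 kg, 59 kg left
truck 3: place 40 kg, 19 kg left
truck 4: place 39 kg, 61 kg left
truck 4: place 39 kg, 22 kg left
truck 5: place 38 kg, 62 kg left
truck 5: place 38 kg, 24 kg left
truck 6: place 37 kg, 63 kg left
truck 6: place 37 kg, 26 kg left
truck 7: place 36 kg, 64 kg left
truck 7: place 36 kg, 28 kg left
truck 8: place 35 kg, 65 kg left
truck 8: place 33 kg, 32 kg left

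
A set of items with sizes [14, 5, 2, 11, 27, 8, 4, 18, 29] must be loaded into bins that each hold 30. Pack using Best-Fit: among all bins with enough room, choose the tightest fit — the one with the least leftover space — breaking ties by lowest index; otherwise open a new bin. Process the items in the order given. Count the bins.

14 → bin 1 (remaining 16)
5 → bin 1 (remaining 11)
2 → bin 1 (remaining 9)
11 → bin 2 (remaining 19)
27 → bin 3 (remaining 3)
8 → bin 1 (remaining 1)
4 → bin 2 (remaining 15)
18 → bin 4 (remaining 12)
29 → bin 5 (remaining 1)

5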